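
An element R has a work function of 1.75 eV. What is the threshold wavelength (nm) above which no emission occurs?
708.48 nm

The threshold wavelength is when the photon energy equals the work function:
hc/λ₀ = φ

Solving for λ₀:
λ₀ = hc/φ = (6.626×10⁻³⁴ J·s)(3×10⁸ m/s) / (1.75 eV × 1.602×10⁻¹⁹ J/eV)
λ₀ = 708.48 nm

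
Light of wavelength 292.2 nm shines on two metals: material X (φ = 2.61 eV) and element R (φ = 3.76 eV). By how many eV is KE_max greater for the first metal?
1.1500 eV

Using KE_max = hc/λ - φ for each metal:

Photon energy: E = hc/λ = 4.2431 eV

For material X (φ₁ = 2.61 eV):
KE₁ = E - φ₁ = 4.2431 - 2.61 = 1.6331 eV

For element R (φ₂ = 3.76 eV):
KE₂ = E - φ₂ = 4.2431 - 3.76 = 0.4831 eV

Difference:
ΔKE = KE₁ - KE₂ = 1.6331 - 0.4831 = 1.1500 eV

Note: The difference equals the difference in work functions: 3.76 - 2.61 = 1.15 eV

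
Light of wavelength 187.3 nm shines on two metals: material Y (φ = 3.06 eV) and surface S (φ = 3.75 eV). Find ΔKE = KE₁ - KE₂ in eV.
0.6900 eV

Using KE_max = hc/λ - φ for each metal:

Photon energy: E = hc/λ = 6.6196 eV

For material Y (φ₁ = 3.06 eV):
KE₁ = E - φ₁ = 6.6196 - 3.06 = 3.5596 eV

For surface S (φ₂ = 3.75 eV):
KE₂ = E - φ₂ = 6.6196 - 3.75 = 2.8696 eV

Difference:
ΔKE = KE₁ - KE₂ = 3.5596 - 2.8696 = 0.6900 eV

Note: The difference equals the difference in work functions: 3.75 - 3.06 = 0.69 eV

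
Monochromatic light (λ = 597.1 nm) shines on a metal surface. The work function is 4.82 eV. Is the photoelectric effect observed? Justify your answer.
No

For photoemission, the photon energy must exceed the work function.

Photon energy: E = hc/λ = 2.0764 eV
Work function: φ = 4.82 eV

Since E_photon (2.0764 eV) < φ (4.82 eV), photoemission will NOT occur.
The threshold wavelength is λ₀ = hc/φ = 257.2 nm.
Since 597.1 nm > 257.2 nm, the photons lack sufficient energy.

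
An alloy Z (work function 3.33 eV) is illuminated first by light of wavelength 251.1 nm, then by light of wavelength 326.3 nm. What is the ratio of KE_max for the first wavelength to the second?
3.4227

Using Einstein's equation: KE_max = hc/λ - φ

For λ₁ = 251.1 nm:
E₁ = hc/λ₁ = 4.9376 eV
KE₁ = E₁ - φ = 4.9376 - 3.33 = 1.6076 eV

For λ₂ = 326.3 nm:
E₂ = hc/λ₂ = 3.7997 eV
KE₂ = E₂ - φ = 3.7997 - 3.33 = 0.4697 eV

Ratio: KE₁/KE₂ = 1.6076/0.4697 = 3.4227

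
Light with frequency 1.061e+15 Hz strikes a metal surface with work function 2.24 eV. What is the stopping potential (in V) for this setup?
2.1479 V

The stopping potential V_s satisfies: eV_s = KE_max

First, find KE_max using Einstein's equation:
E_photon = hf = (6.626×10⁻³⁴ J·s)(1.061e+15 Hz) = 4.3879 eV
KE_max = E_photon - φ = 4.3879 - 2.24 = 2.1479 eV

Since eV_s = KE_max:
V_s = KE_max/e = 2.1479 V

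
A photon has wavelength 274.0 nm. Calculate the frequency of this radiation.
1.0941e+15 Hz

Using the wave equation: c = fλ

Solving for frequency:
f = c/λ = (3×10⁸ m/s) / (274.0×10⁻⁹ m)
f = 1.0941e+15 Hz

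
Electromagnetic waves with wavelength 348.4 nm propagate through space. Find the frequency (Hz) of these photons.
8.6048e+14 Hz

Using the wave equation: c = fλ

Solving for frequency:
f = c/λ = (3×10⁸ m/s) / (348.4×10⁻⁹ m)
f = 8.6048e+14 Hz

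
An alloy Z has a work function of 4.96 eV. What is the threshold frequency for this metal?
1.1993e+15 Hz

The threshold frequency is when the photon energy equals the work function:
hf₀ = φ

Solving for f₀:
f₀ = φ/h = (4.96 eV × 1.602×10⁻¹⁹ J/eV) / (6.626×10⁻³⁴ J·s)
f₀ = 1.1993e+15 Hz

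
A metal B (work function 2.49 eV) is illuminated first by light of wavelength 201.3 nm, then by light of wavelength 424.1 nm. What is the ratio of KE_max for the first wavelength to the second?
8.4647

Using Einstein's equation: KE_max = hc/λ - φ

For λ₁ = 201.3 nm:
E₁ = hc/λ₁ = 6.1592 eV
KE₁ = E₁ - φ = 6.1592 - 2.49 = 3.6692 eV

For λ₂ = 424.1 nm:
E₂ = hc/λ₂ = 2.9235 eV
KE₂ = E₂ - φ = 2.9235 - 2.49 = 0.4335 eV

Ratio: KE₁/KE₂ = 3.6692/0.4335 = 8.4647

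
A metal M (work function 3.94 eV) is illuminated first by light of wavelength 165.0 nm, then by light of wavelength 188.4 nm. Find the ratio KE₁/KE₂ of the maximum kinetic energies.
1.3534

Using Einstein's equation: KE_max = hc/λ - φ

For λ₁ = 165.0 nm:
E₁ = hc/λ₁ = 7.5142 eV
KE₁ = E₁ - φ = 7.5142 - 3.94 = 3.5742 eV

For λ₂ = 188.4 nm:
E₂ = hc/λ₂ = 6.5809 eV
KE₂ = E₂ - φ = 6.5809 - 3.94 = 2.6409 eV

Ratio: KE₁/KE₂ = 3.5742/2.6409 = 1.3534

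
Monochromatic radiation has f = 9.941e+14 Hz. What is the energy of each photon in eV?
4.1113 eV

Using E = hf:

E = hf = (6.626×10⁻³⁴ J·s)(9.941e+14 Hz)
E = 4.1113 eV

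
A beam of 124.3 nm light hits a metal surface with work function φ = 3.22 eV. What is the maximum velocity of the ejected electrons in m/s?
1.5414e+06 m/s

First, find the maximum kinetic energy:
E_photon = hc/λ = 9.9746 eV
KE_max = E_photon - φ = 9.9746 - 3.22 = 6.7546 eV

Convert to Joules: KE_max = 6.7546 × 1.602×10⁻¹⁹ J = 1.0822e-18 J

Then use KE = ½mv² to find velocity:
v = √(2·KE/m) = √(2 × 1.0822e-18 J / 9.109e-31 kg)
v = 1.5414e+06 m/s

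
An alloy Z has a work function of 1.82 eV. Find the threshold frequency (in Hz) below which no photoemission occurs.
4.4007e+14 Hz

The threshold frequency is when the photon energy equals the work function:
hf₀ = φ

Solving for f₀:
f₀ = φ/h = (1.82 eV × 1.602×10⁻¹⁹ J/eV) / (6.626×10⁻³⁴ J·s)
f₀ = 4.4007e+14 Hz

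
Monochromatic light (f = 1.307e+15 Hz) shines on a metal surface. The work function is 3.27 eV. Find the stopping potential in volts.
2.1353 V

The stopping potential V_s satisfies: eV_s = KE_max

First, find KE_max using Einstein's equation:
E_photon = hf = (6.626×10⁻³⁴ J·s)(1.307e+15 Hz) = 5.4053 eV
KE_max = E_photon - φ = 5.4053 - 3.27 = 2.1353 eV

Since eV_s = KE_max:
V_s = KE_max/e = 2.1353 V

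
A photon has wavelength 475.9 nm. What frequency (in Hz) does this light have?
6.2995e+14 Hz

Using the wave equation: c = fλ

Solving for frequency:
f = c/λ = (3×10⁸ m/s) / (475.9×10⁻⁹ m)
f = 6.2995e+14 Hz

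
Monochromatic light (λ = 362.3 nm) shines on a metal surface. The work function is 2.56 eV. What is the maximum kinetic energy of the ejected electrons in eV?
0.8621 eV

Using Einstein's photoelectric equation: KE_max = hf - φ = hc/λ - φ

First, calculate the photon energy:
E_photon = hc/λ = (6.626×10⁻³⁴ J·s)(3×10⁸ m/s) / (362.3×10⁻⁹ m)
E_photon = 3.4221 eV

Then, the maximum kinetic energy:
KE_max = E_photon - φ = 3.4221 eV - 2.56 eV = 0.8621 eV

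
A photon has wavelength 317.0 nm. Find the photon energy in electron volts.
3.9112 eV

Using E = hf = hc/λ:

E = hc/λ = (6.626×10⁻³⁴ J·s)(3×10⁸ m/s) / (317.0×10⁻⁹ m)
E = 3.9112 eV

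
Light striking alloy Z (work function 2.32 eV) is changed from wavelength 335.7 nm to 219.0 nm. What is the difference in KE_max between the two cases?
1.9681 eV

Using Einstein's equation: KE_max = hc/λ - φ

For λ₁ = 335.7 nm:
KE₁ = hc/λ₁ - φ = 3.6933 - 2.32 = 1.3733 eV

For λ₂ = 219.0 nm:
KE₂ = hc/λ₂ - φ = 5.6614 - 2.32 = 3.3414 eV

Change in KE:
ΔKE = KE₂ - KE₁ = 3.3414 - 1.3733 = 1.9681 eV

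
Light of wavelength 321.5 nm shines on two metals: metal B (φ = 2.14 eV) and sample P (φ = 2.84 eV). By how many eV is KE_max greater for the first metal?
0.7000 eV

Using KE_max = hc/λ - φ for each metal:

Photon energy: E = hc/λ = 3.8564 eV

For metal B (φ₁ = 2.14 eV):
KE₁ = E - φ₁ = 3.8564 - 2.14 = 1.7164 eV

For sample P (φ₂ = 2.84 eV):
KE₂ = E - φ₂ = 3.8564 - 2.84 = 1.0164 eV

Difference:
ΔKE = KE₁ - KE₂ = 1.7164 - 1.0164 = 0.7000 eV

Note: The difference equals the difference in work functions: 2.84 - 2.14 = 0.70 eV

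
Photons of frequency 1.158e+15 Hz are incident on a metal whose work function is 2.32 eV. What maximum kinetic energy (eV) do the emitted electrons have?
2.4691 eV

Using Einstein's photoelectric equation: KE_max = hf - φ

First, calculate the photon energy:
E_photon = hf = (6.626×10⁻³⁴ J·s)(1.158e+15 Hz)
E_photon = 4.7891 eV

Then, the maximum kinetic energy:
KE_max = E_photon - φ = 4.7891 eV - 2.32 eV = 2.4691 eV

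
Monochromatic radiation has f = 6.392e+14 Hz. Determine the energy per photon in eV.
2.6435 eV

Using E = hf:

E = hf = (6.626×10⁻³⁴ J·s)(6.392e+14 Hz)
E = 2.6435 eV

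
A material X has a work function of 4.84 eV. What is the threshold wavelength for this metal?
256.17 nm

The threshold wavelength is when the photon energy equals the work function:
hc/λ₀ = φ

Solving for λ₀:
λ₀ = hc/φ = (6.626×10⁻³⁴ J·s)(3×10⁸ m/s) / (4.84 eV × 1.602×10⁻¹⁹ J/eV)
λ₀ = 256.17 nm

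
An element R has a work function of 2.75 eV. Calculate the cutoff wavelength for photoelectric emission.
450.85 nm

The threshold wavelength is when the photon energy equals the work function:
hc/λ₀ = φ

Solving for λ₀:
λ₀ = hc/φ = (6.626×10⁻³⁴ J·s)(3×10⁸ m/s) / (2.75 eV × 1.602×10⁻¹⁹ J/eV)
λ₀ = 450.85 nm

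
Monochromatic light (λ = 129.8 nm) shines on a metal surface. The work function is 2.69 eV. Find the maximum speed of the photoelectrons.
1.5536e+06 m/s

First, find the maximum kinetic energy:
E_photon = hc/λ = 9.5519 eV
KE_max = E_photon - φ = 9.5519 - 2.69 = 6.8619 eV

Convert to Joules: KE_max = 6.8619 × 1.602×10⁻¹⁹ J = 1.0994e-18 J

Then use KE = ½mv² to find velocity:
v = √(2·KE/m) = √(2 × 1.0994e-18 J / 9.109e-31 kg)
v = 1.5536e+06 m/s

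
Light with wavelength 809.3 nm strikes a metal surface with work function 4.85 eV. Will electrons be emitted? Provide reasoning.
No

For photoemission, the photon energy must exceed the work function.

Photon energy: E = hc/λ = 1.5320 eV
Work function: φ = 4.85 eV

Since E_photon (1.5320 eV) < φ (4.85 eV), photoemission will NOT occur.
The threshold wavelength is λ₀ = hc/φ = 255.6 nm.
Since 809.3 nm > 255.6 nm, the photons lack sufficient energy.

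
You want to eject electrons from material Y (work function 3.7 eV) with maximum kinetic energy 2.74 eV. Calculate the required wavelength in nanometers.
192.52 nm

From Einstein's equation: KE_max = hc/λ - φ

Rearranging for λ:
hc/λ = KE_max + φ
λ = hc/(KE_max + φ)

Required photon energy:
E_photon = KE_max + φ = 2.74 + 3.7 = 6.44 eV

Required wavelength:
λ = hc/E_photon = (6.626×10⁻³⁴)(3×10⁸) / (6.44 × 1.602×10⁻¹⁹)
λ = 192.52 nm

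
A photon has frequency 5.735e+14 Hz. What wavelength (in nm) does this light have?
522.74 nm

Using the wave equation: c = fλ

Solving for wavelength:
λ = c/f = (3×10⁸ m/s) / (5.735e+14 Hz)
λ = 522.74 nm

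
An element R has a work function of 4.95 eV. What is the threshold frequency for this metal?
1.1969e+15 Hz

The threshold frequency is when the photon energy equals the work function:
hf₀ = φ

Solving for f₀:
f₀ = φ/h = (4.95 eV × 1.602×10⁻¹⁹ J/eV) / (6.626×10⁻³⁴ J·s)
f₀ = 1.1969e+15 Hz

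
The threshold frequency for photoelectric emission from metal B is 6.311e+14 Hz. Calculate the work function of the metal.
2.61 eV

At the threshold frequency, photon energy equals work function:
φ = hf₀

Calculating:
φ = (6.626×10⁻³⁴ J·s)(6.311e+14 Hz)
φ = 2.61 eV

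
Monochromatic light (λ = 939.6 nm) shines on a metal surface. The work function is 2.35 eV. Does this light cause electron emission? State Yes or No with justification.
No

For photoemission, the photon energy must exceed the work function.

Photon energy: E = hc/λ = 1.3195 eV
Work function: φ = 2.35 eV

Since E_photon (1.3195 eV) < φ (2.35 eV), photoemission will NOT occur.
The threshold wavelength is λ₀ = hc/φ = 527.6 nm.
Since 939.6 nm > 527.6 nm, the photons lack sufficient energy.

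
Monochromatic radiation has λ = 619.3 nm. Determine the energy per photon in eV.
2.0020 eV

Using E = hf = hc/λ:

E = hc/λ = (6.626×10⁻³⁴ J·s)(3×10⁸ m/s) / (619.3×10⁻⁹ m)
E = 2.0020 eV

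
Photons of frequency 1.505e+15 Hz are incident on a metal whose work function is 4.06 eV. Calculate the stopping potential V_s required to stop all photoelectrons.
2.1642 V

The stopping potential V_s satisfies: eV_s = KE_max

First, find KE_max using Einstein's equation:
E_photon = hf = (6.626×10⁻³⁴ J·s)(1.505e+15 Hz) = 6.2242 eV
KE_max = E_photon - φ = 6.2242 - 4.06 = 2.1642 eV

Since eV_s = KE_max:
V_s = KE_max/e = 2.1642 V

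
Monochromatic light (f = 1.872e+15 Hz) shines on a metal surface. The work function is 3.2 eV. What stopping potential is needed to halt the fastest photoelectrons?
4.5420 V

The stopping potential V_s satisfies: eV_s = KE_max

First, find KE_max using Einstein's equation:
E_photon = hf = (6.626×10⁻³⁴ J·s)(1.872e+15 Hz) = 7.7420 eV
KE_max = E_photon - φ = 7.7420 - 3.2 = 4.5420 eV

Since eV_s = KE_max:
V_s = KE_max/e = 4.5420 V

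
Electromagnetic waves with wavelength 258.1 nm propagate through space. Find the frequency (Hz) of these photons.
1.1615e+15 Hz

Using the wave equation: c = fλ

Solving for frequency:
f = c/λ = (3×10⁸ m/s) / (258.1×10⁻⁹ m)
f = 1.1615e+15 Hz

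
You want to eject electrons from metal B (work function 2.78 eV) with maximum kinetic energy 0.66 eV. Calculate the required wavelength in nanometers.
360.42 nm

From Einstein's equation: KE_max = hc/λ - φ

Rearranging for λ:
hc/λ = KE_max + φ
λ = hc/(KE_max + φ)

Required photon energy:
E_photon = KE_max + φ = 0.66 + 2.78 = 3.44 eV

Required wavelength:
λ = hc/E_photon = (6.626×10⁻³⁴)(3×10⁸) / (3.44 × 1.602×10⁻¹⁹)
λ = 360.42 nm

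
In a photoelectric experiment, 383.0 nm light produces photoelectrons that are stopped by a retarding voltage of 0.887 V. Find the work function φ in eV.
2.35 eV

The stopping potential gives the maximum kinetic energy: KE_max = eV_s = 0.887 eV

From Einstein's photoelectric equation: KE_max = hc/λ - φ
Rearranging: φ = hc/λ - KE_max

Calculate photon energy:
E_photon = hc/λ = (6.626×10⁻³⁴ J·s)(3×10⁸ m/s) / (383.0×10⁻⁹ m) = 3.2372 eV

Therefore:
φ = 3.2372 - 0.887 = 2.35 eV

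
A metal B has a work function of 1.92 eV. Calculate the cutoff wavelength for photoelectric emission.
645.75 nm

The threshold wavelength is when the photon energy equals the work function:
hc/λ₀ = φ

Solving for λ₀:
λ₀ = hc/φ = (6.626×10⁻³⁴ J·s)(3×10⁸ m/s) / (1.92 eV × 1.602×10⁻¹⁹ J/eV)
λ₀ = 645.75 nm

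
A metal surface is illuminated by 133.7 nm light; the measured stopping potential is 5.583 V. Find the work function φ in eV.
3.69 eV

The stopping potential gives the maximum kinetic energy: KE_max = eV_s = 5.583 eV

From Einstein's photoelectric equation: KE_max = hc/λ - φ
Rearranging: φ = hc/λ - KE_max

Calculate photon energy:
E_photon = hc/λ = (6.626×10⁻³⁴ J·s)(3×10⁸ m/s) / (133.7×10⁻⁹ m) = 9.2733 eV

Therefore:
φ = 9.2733 - 5.583 = 3.69 eV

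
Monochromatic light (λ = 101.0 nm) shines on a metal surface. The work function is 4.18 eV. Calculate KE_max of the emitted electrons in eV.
8.0957 eV

Using Einstein's photoelectric equation: KE_max = hf - φ = hc/λ - φ

First, calculate the photon energy:
E_photon = hc/λ = (6.626×10⁻³⁴ J·s)(3×10⁸ m/s) / (101.0×10⁻⁹ m)
E_photon = 12.2757 eV

Then, the maximum kinetic energy:
KE_max = E_photon - φ = 12.2757 eV - 4.18 eV = 8.0957 eV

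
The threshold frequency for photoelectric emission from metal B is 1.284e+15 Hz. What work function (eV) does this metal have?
5.31 eV

At the threshold frequency, photon energy equals work function:
φ = hf₀

Calculating:
φ = (6.626×10⁻³⁴ J·s)(1.284e+15 Hz)
φ = 5.31 eV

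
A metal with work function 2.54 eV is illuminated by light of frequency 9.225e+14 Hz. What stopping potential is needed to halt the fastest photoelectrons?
1.2752 V

The stopping potential V_s satisfies: eV_s = KE_max

First, find KE_max using Einstein's equation:
E_photon = hf = (6.626×10⁻³⁴ J·s)(9.225e+14 Hz) = 3.8152 eV
KE_max = E_photon - φ = 3.8152 - 2.54 = 1.2752 eV

Since eV_s = KE_max:
V_s = KE_max/e = 1.2752 V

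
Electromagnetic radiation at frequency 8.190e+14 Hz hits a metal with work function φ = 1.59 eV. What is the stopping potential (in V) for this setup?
1.7971 V

The stopping potential V_s satisfies: eV_s = KE_max

First, find KE_max using Einstein's equation:
E_photon = hf = (6.626×10⁻³⁴ J·s)(8.190e+14 Hz) = 3.3871 eV
KE_max = E_photon - φ = 3.3871 - 1.59 = 1.7971 eV

Since eV_s = KE_max:
V_s = KE_max/e = 1.7971 V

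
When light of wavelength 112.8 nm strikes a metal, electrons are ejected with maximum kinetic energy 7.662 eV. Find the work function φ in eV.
3.33 eV

From Einstein's photoelectric equation: KE_max = hf - φ = hc/λ - φ

Rearranging for φ:
φ = hc/λ - KE_max

Calculate photon energy:
E_photon = hc/λ = 10.9915 eV

Therefore:
φ = 10.9915 - 7.662 = 3.33 eV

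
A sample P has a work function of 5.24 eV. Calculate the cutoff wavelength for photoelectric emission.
236.61 nm

The threshold wavelength is when the photon energy equals the work function:
hc/λ₀ = φ

Solving for λ₀:
λ₀ = hc/φ = (6.626×10⁻³⁴ J·s)(3×10⁸ m/s) / (5.24 eV × 1.602×10⁻¹⁹ J/eV)
λ₀ = 236.61 nm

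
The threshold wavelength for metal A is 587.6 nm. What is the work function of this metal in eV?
2.11 eV

At the threshold wavelength, photon energy equals work function:
φ = hc/λ₀

Calculating:
φ = (6.626×10⁻³⁴ J·s)(3×10⁸ m/s) / (587.6×10⁻⁹ m)
φ = 2.11 eV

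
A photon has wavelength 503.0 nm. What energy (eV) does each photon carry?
2.4649 eV

Using E = hf = hc/λ:

E = hc/λ = (6.626×10⁻³⁴ J·s)(3×10⁸ m/s) / (503.0×10⁻⁹ m)
E = 2.4649 eV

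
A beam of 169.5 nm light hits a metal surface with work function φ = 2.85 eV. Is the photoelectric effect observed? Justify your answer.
Yes

For photoemission, the photon energy must exceed the work function.

Photon energy: E = hc/λ = 7.3147 eV
Work function: φ = 2.85 eV

Since E_photon (7.3147 eV) > φ (2.85 eV), photoemission WILL occur.
The threshold wavelength is λ₀ = hc/φ = 435.0 nm.
Since 169.5 nm < 435.0 nm, the light has sufficient energy.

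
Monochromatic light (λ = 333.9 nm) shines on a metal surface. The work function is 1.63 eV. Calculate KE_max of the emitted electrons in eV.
2.0832 eV

Using Einstein's photoelectric equation: KE_max = hf - φ = hc/λ - φ

First, calculate the photon energy:
E_photon = hc/λ = (6.626×10⁻³⁴ J·s)(3×10⁸ m/s) / (333.9×10⁻⁹ m)
E_photon = 3.7132 eV

Then, the maximum kinetic energy:
KE_max = E_photon - φ = 3.7132 eV - 1.63 eV = 2.0832 eV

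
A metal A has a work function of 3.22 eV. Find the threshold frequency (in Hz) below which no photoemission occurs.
7.7859e+14 Hz

The threshold frequency is when the photon energy equals the work function:
hf₀ = φ

Solving for f₀:
f₀ = φ/h = (3.22 eV × 1.602×10⁻¹⁹ J/eV) / (6.626×10⁻³⁴ J·s)
f₀ = 7.7859e+14 Hz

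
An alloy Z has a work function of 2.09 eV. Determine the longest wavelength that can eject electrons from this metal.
593.23 nm

The threshold wavelength is when the photon energy equals the work function:
hc/λ₀ = φ

Solving for λ₀:
λ₀ = hc/φ = (6.626×10⁻³⁴ J·s)(3×10⁸ m/s) / (2.09 eV × 1.602×10⁻¹⁹ J/eV)
λ₀ = 593.23 nm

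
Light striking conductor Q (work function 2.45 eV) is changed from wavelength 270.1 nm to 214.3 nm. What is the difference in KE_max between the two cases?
1.1952 eV

Using Einstein's equation: KE_max = hc/λ - φ

For λ₁ = 270.1 nm:
KE₁ = hc/λ₁ - φ = 4.5903 - 2.45 = 2.1403 eV

For λ₂ = 214.3 nm:
KE₂ = hc/λ₂ - φ = 5.7855 - 2.45 = 3.3355 eV

Change in KE:
ΔKE = KE₂ - KE₁ = 3.3355 - 2.1403 = 1.1952 eV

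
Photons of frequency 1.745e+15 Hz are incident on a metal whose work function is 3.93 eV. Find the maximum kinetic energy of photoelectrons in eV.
3.2867 eV

Using Einstein's photoelectric equation: KE_max = hf - φ

First, calculate the photon energy:
E_photon = hf = (6.626×10⁻³⁴ J·s)(1.745e+15 Hz)
E_photon = 7.2167 eV

Then, the maximum kinetic energy:
KE_max = E_photon - φ = 7.2167 eV - 3.93 eV = 3.2867 eV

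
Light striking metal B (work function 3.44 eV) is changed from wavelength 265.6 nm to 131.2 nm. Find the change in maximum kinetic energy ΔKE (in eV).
4.7819 eV

Using Einstein's equation: KE_max = hc/λ - φ

For λ₁ = 265.6 nm:
KE₁ = hc/λ₁ - φ = 4.6681 - 3.44 = 1.2281 eV

For λ₂ = 131.2 nm:
KE₂ = hc/λ₂ - φ = 9.4500 - 3.44 = 6.0100 eV

Change in KE:
ΔKE = KE₂ - KE₁ = 6.0100 - 1.2281 = 4.7819 eV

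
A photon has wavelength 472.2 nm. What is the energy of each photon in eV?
2.6257 eV

Using E = hf = hc/λ:

E = hc/λ = (6.626×10⁻³⁴ J·s)(3×10⁸ m/s) / (472.2×10⁻⁹ m)
E = 2.6257 eV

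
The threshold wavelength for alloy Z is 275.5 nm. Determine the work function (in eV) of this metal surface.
4.50 eV

At the threshold wavelength, photon energy equals work function:
φ = hc/λ₀

Calculating:
φ = (6.626×10⁻³⁴ J·s)(3×10⁸ m/s) / (275.5×10⁻⁹ m)
φ = 4.50 eV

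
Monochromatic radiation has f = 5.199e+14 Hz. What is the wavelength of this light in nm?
576.63 nm

Using the wave equation: c = fλ

Solving for wavelength:
λ = c/f = (3×10⁸ m/s) / (5.199e+14 Hz)
λ = 576.63 nm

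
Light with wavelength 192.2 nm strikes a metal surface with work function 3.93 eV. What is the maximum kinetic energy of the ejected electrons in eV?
2.5208 eV

Using Einstein's photoelectric equation: KE_max = hf - φ = hc/λ - φ

First, calculate the photon energy:
E_photon = hc/λ = (6.626×10⁻³⁴ J·s)(3×10⁸ m/s) / (192.2×10⁻⁹ m)
E_photon = 6.4508 eV

Then, the maximum kinetic energy:
KE_max = E_photon - φ = 6.4508 eV - 3.93 eV = 2.5208 eV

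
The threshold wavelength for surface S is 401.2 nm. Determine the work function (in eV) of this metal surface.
3.09 eV

At the threshold wavelength, photon energy equals work function:
φ = hc/λ₀

Calculating:
φ = (6.626×10⁻³⁴ J·s)(3×10⁸ m/s) / (401.2×10⁻⁹ m)
φ = 3.09 eV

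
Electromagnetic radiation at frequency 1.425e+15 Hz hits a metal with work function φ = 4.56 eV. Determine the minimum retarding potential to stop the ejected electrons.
1.3333 V

The stopping potential V_s satisfies: eV_s = KE_max

First, find KE_max using Einstein's equation:
E_photon = hf = (6.626×10⁻³⁴ J·s)(1.425e+15 Hz) = 5.8933 eV
KE_max = E_photon - φ = 5.8933 - 4.56 = 1.3333 eV

Since eV_s = KE_max:
V_s = KE_max/e = 1.3333 V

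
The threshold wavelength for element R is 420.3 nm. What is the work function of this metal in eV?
2.95 eV

At the threshold wavelength, photon energy equals work function:
φ = hc/λ₀

Calculating:
φ = (6.626×10⁻³⁴ J·s)(3×10⁸ m/s) / (420.3×10⁻⁹ m)
φ = 2.95 eV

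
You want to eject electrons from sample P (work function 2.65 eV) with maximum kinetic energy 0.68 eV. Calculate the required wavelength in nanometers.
372.32 nm

From Einstein's equation: KE_max = hc/λ - φ

Rearranging for λ:
hc/λ = KE_max + φ
λ = hc/(KE_max + φ)

Required photon energy:
E_photon = KE_max + φ = 0.68 + 2.65 = 3.33 eV

Required wavelength:
λ = hc/E_photon = (6.626×10⁻³⁴)(3×10⁸) / (3.33 × 1.602×10⁻¹⁹)
λ = 372.32 nm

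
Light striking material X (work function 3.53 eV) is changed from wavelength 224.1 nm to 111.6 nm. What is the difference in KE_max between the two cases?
5.5772 eV

Using Einstein's equation: KE_max = hc/λ - φ

For λ₁ = 224.1 nm:
KE₁ = hc/λ₁ - φ = 5.5325 - 3.53 = 2.0025 eV

For λ₂ = 111.6 nm:
KE₂ = hc/λ₂ - φ = 11.1097 - 3.53 = 7.5797 eV

Change in KE:
ΔKE = KE₂ - KE₁ = 7.5797 - 2.0025 = 5.5772 eV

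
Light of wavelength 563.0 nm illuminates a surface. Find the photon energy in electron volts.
2.2022 eV

Using E = hf = hc/λ:

E = hc/λ = (6.626×10⁻³⁴ J·s)(3×10⁸ m/s) / (563.0×10⁻⁹ m)
E = 2.2022 eV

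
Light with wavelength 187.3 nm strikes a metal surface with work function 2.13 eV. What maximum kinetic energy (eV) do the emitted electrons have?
4.4896 eV

Using Einstein's photoelectric equation: KE_max = hf - φ = hc/λ - φ

First, calculate the photon energy:
E_photon = hc/λ = (6.626×10⁻³⁴ J·s)(3×10⁸ m/s) / (187.3×10⁻⁹ m)
E_photon = 6.6196 eV

Then, the maximum kinetic energy:
KE_max = E_photon - φ = 6.6196 eV - 2.13 eV = 4.4896 eV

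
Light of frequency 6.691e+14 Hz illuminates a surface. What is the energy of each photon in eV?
2.7672 eV

Using E = hf:

E = hf = (6.626×10⁻³⁴ J·s)(6.691e+14 Hz)
E = 2.7672 eV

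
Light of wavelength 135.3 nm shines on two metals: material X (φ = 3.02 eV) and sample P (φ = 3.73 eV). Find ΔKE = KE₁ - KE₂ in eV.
0.7100 eV

Using KE_max = hc/λ - φ for each metal:

Photon energy: E = hc/λ = 9.1637 eV

For material X (φ₁ = 3.02 eV):
KE₁ = E - φ₁ = 9.1637 - 3.02 = 6.1437 eV

For sample P (φ₂ = 3.73 eV):
KE₂ = E - φ₂ = 9.1637 - 3.73 = 5.4337 eV

Difference:
ΔKE = KE₁ - KE₂ = 6.1437 - 5.4337 = 0.7100 eV

Note: The difference equals the difference in work functions: 3.73 - 3.02 = 0.71 eV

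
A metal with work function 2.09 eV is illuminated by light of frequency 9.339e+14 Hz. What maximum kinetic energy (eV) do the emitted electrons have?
1.7723 eV

Using Einstein's photoelectric equation: KE_max = hf - φ

First, calculate the photon energy:
E_photon = hf = (6.626×10⁻³⁴ J·s)(9.339e+14 Hz)
E_photon = 3.8623 eV

Then, the maximum kinetic energy:
KE_max = E_photon - φ = 3.8623 eV - 2.09 eV = 1.7723 eV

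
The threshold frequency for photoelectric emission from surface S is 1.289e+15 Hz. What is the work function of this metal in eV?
5.33 eV

At the threshold frequency, photon energy equals work function:
φ = hf₀

Calculating:
φ = (6.626×10⁻³⁴ J·s)(1.289e+15 Hz)
φ = 5.33 eV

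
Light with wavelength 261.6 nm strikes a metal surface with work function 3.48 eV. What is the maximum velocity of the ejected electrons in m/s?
6.6561e+05 m/s

First, find the maximum kinetic energy:
E_photon = hc/λ = 4.7395 eV
KE_max = E_photon - φ = 4.7395 - 3.48 = 1.2595 eV

Convert to Joules: KE_max = 1.2595 × 1.602×10⁻¹⁹ J = 2.0179e-19 J

Then use KE = ½mv² to find velocity:
v = √(2·KE/m) = √(2 × 2.0179e-19 J / 9.109e-31 kg)
v = 6.6561e+05 m/s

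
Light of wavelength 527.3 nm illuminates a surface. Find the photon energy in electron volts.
2.3513 eV

Using E = hf = hc/λ:

E = hc/λ = (6.626×10⁻³⁴ J·s)(3×10⁸ m/s) / (527.3×10⁻⁹ m)
E = 2.3513 eV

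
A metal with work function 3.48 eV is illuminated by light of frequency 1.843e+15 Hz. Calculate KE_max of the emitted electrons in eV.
4.1420 eV

Using Einstein's photoelectric equation: KE_max = hf - φ

First, calculate the photon energy:
E_photon = hf = (6.626×10⁻³⁴ J·s)(1.843e+15 Hz)
E_photon = 7.6220 eV

Then, the maximum kinetic energy:
KE_max = E_photon - φ = 7.6220 eV - 3.48 eV = 4.1420 eV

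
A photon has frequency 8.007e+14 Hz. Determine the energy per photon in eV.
3.3114 eV

Using E = hf:

E = hf = (6.626×10⁻³⁴ J·s)(8.007e+14 Hz)
E = 3.3114 eV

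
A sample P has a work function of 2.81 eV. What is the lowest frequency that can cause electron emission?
6.7945e+14 Hz

The threshold frequency is when the photon energy equals the work function:
hf₀ = φ

Solving for f₀:
f₀ = φ/h = (2.81 eV × 1.602×10⁻¹⁹ J/eV) / (6.626×10⁻³⁴ J·s)
f₀ = 6.7945e+14 Hz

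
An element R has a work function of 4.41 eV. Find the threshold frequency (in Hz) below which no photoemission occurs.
1.0663e+15 Hz

The threshold frequency is when the photon energy equals the work function:
hf₀ = φ

Solving for f₀:
f₀ = φ/h = (4.41 eV × 1.602×10⁻¹⁹ J/eV) / (6.626×10⁻³⁴ J·s)
f₀ = 1.0663e+15 Hz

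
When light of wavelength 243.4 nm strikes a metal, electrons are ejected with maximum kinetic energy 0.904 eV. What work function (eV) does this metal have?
4.19 eV

From Einstein's photoelectric equation: KE_max = hf - φ = hc/λ - φ

Rearranging for φ:
φ = hc/λ - KE_max

Calculate photon energy:
E_photon = hc/λ = 5.0938 eV

Therefore:
φ = 5.0938 - 0.904 = 4.19 eV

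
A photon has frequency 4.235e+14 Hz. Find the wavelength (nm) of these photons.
707.89 nm

Using the wave equation: c = fλ

Solving for wavelength:
λ = c/f = (3×10⁸ m/s) / (4.235e+14 Hz)
λ = 707.89 nm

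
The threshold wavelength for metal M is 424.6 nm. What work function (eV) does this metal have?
2.92 eV

At the threshold wavelength, photon energy equals work function:
φ = hc/λ₀

Calculating:
φ = (6.626×10⁻³⁴ J·s)(3×10⁸ m/s) / (424.6×10⁻⁹ m)
φ = 2.92 eV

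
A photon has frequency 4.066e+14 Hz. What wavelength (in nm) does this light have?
737.32 nm

Using the wave equation: c = fλ

Solving for wavelength:
λ = c/f = (3×10⁸ m/s) / (4.066e+14 Hz)
λ = 737.32 nm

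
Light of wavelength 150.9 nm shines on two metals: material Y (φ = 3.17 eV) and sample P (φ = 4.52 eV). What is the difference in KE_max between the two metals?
1.3500 eV

Using KE_max = hc/λ - φ for each metal:

Photon energy: E = hc/λ = 8.2163 eV

For material Y (φ₁ = 3.17 eV):
KE₁ = E - φ₁ = 8.2163 - 3.17 = 5.0463 eV

For sample P (φ₂ = 4.52 eV):
KE₂ = E - φ₂ = 8.2163 - 4.52 = 3.6963 eV

Difference:
ΔKE = KE₁ - KE₂ = 5.0463 - 3.6963 = 1.3500 eV

Note: The difference equals the difference in work functions: 4.52 - 3.17 = 1.35 eV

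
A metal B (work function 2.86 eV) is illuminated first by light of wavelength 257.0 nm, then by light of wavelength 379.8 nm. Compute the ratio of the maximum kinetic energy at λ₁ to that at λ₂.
4.8566

Using Einstein's equation: KE_max = hc/λ - φ

For λ₁ = 257.0 nm:
E₁ = hc/λ₁ = 4.8243 eV
KE₁ = E₁ - φ = 4.8243 - 2.86 = 1.9643 eV

For λ₂ = 379.8 nm:
E₂ = hc/λ₂ = 3.2645 eV
KE₂ = E₂ - φ = 3.2645 - 2.86 = 0.4045 eV

Ratio: KE₁/KE₂ = 1.9643/0.4045 = 4.8566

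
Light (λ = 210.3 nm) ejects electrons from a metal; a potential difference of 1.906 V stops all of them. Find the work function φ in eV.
3.99 eV

The stopping potential gives the maximum kinetic energy: KE_max = eV_s = 1.906 eV

From Einstein's photoelectric equation: KE_max = hc/λ - φ
Rearranging: φ = hc/λ - KE_max

Calculate photon energy:
E_photon = hc/λ = (6.626×10⁻³⁴ J·s)(3×10⁸ m/s) / (210.3×10⁻⁹ m) = 5.8956 eV

Therefore:
φ = 5.8956 - 1.906 = 3.99 eV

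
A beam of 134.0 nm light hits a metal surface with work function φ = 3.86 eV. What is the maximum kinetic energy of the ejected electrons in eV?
5.3926 eV

Using Einstein's photoelectric equation: KE_max = hf - φ = hc/λ - φ

First, calculate the photon energy:
E_photon = hc/λ = (6.626×10⁻³⁴ J·s)(3×10⁸ m/s) / (134.0×10⁻⁹ m)
E_photon = 9.2526 eV

Then, the maximum kinetic energy:
KE_max = E_photon - φ = 9.2526 eV - 3.86 eV = 5.3926 eV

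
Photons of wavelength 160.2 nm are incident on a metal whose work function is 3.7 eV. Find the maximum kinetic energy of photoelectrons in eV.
4.0393 eV

Using Einstein's photoelectric equation: KE_max = hf - φ = hc/λ - φ

First, calculate the photon energy:
E_photon = hc/λ = (6.626×10⁻³⁴ J·s)(3×10⁸ m/s) / (160.2×10⁻⁹ m)
E_photon = 7.7393 eV

Then, the maximum kinetic energy:
KE_max = E_photon - φ = 7.7393 eV - 3.7 eV = 4.0393 eV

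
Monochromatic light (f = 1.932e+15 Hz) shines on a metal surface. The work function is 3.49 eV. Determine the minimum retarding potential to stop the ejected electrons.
4.5001 V

The stopping potential V_s satisfies: eV_s = KE_max

First, find KE_max using Einstein's equation:
E_photon = hf = (6.626×10⁻³⁴ J·s)(1.932e+15 Hz) = 7.9901 eV
KE_max = E_photon - φ = 7.9901 - 3.49 = 4.5001 eV

Since eV_s = KE_max:
V_s = KE_max/e = 4.5001 V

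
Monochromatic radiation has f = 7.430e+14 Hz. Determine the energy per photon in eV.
3.0728 eV

Using E = hf:

E = hf = (6.626×10⁻³⁴ J·s)(7.430e+14 Hz)
E = 3.0728 eV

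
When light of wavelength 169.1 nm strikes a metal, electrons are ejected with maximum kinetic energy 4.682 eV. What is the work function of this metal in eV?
2.65 eV

From Einstein's photoelectric equation: KE_max = hf - φ = hc/λ - φ

Rearranging for φ:
φ = hc/λ - KE_max

Calculate photon energy:
E_photon = hc/λ = 7.3320 eV

Therefore:
φ = 7.3320 - 4.682 = 2.65 eV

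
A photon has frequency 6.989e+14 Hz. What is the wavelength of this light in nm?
428.95 nm

Using the wave equation: c = fλ

Solving for wavelength:
λ = c/f = (3×10⁸ m/s) / (6.989e+14 Hz)
λ = 428.95 nm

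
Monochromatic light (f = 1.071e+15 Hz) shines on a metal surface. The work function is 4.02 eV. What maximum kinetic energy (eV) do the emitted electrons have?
0.4093 eV

Using Einstein's photoelectric equation: KE_max = hf - φ

First, calculate the photon energy:
E_photon = hf = (6.626×10⁻³⁴ J·s)(1.071e+15 Hz)
E_photon = 4.4293 eV

Then, the maximum kinetic energy:
KE_max = E_photon - φ = 4.4293 eV - 4.02 eV = 0.4093 eV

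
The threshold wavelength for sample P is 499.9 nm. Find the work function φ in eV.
2.48 eV

At the threshold wavelength, photon energy equals work function:
φ = hc/λ₀

Calculating:
φ = (6.626×10⁻³⁴ J·s)(3×10⁸ m/s) / (499.9×10⁻⁹ m)
φ = 2.48 eV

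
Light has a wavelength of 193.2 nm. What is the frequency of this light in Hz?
1.5517e+15 Hz

Using the wave equation: c = fλ

Solving for frequency:
f = c/λ = (3×10⁸ m/s) / (193.2×10⁻⁹ m)
f = 1.5517e+15 Hz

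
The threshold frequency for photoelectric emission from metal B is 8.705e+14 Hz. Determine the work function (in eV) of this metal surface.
3.60 eV

At the threshold frequency, photon energy equals work function:
φ = hf₀

Calculating:
φ = (6.626×10⁻³⁴ J·s)(8.705e+14 Hz)
φ = 3.60 eV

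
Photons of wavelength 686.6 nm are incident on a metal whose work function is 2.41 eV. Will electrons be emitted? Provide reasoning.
No

For photoemission, the photon energy must exceed the work function.

Photon energy: E = hc/λ = 1.8058 eV
Work function: φ = 2.41 eV

Since E_photon (1.8058 eV) < φ (2.41 eV), photoemission will NOT occur.
The threshold wavelength is λ₀ = hc/φ = 514.5 nm.
Since 686.6 nm > 514.5 nm, the photons lack sufficient energy.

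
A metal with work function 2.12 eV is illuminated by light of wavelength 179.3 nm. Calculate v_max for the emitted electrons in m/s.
1.2987e+06 m/s

First, find the maximum kinetic energy:
E_photon = hc/λ = 6.9149 eV
KE_max = E_photon - φ = 6.9149 - 2.12 = 4.7949 eV

Convert to Joules: KE_max = 4.7949 × 1.602×10⁻¹⁹ J = 7.6823e-19 J

Then use KE = ½mv² to find velocity:
v = √(2·KE/m) = √(2 × 7.6823e-19 J / 9.109e-31 kg)
v = 1.2987e+06 m/s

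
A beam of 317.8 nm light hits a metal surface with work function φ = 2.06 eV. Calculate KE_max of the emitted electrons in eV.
1.8413 eV

Using Einstein's photoelectric equation: KE_max = hf - φ = hc/λ - φ

First, calculate the photon energy:
E_photon = hc/λ = (6.626×10⁻³⁴ J·s)(3×10⁸ m/s) / (317.8×10⁻⁹ m)
E_photon = 3.9013 eV

Then, the maximum kinetic energy:
KE_max = E_photon - φ = 3.9013 eV - 2.06 eV = 1.8413 eV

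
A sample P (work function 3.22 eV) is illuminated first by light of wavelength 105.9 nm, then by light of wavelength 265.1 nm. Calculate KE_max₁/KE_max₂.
5.8259

Using Einstein's equation: KE_max = hc/λ - φ

For λ₁ = 105.9 nm:
E₁ = hc/λ₁ = 11.7077 eV
KE₁ = E₁ - φ = 11.7077 - 3.22 = 8.4877 eV

For λ₂ = 265.1 nm:
E₂ = hc/λ₂ = 4.6769 eV
KE₂ = E₂ - φ = 4.6769 - 3.22 = 1.4569 eV

Ratio: KE₁/KE₂ = 8.4877/1.4569 = 5.8259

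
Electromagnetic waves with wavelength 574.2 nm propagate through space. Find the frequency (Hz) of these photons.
5.2210e+14 Hz

Using the wave equation: c = fλ

Solving for frequency:
f = c/λ = (3×10⁸ m/s) / (574.2×10⁻⁹ m)
f = 5.2210e+14 Hz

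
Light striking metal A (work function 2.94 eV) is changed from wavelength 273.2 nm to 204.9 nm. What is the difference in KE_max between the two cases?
1.5127 eV

Using Einstein's equation: KE_max = hc/λ - φ

For λ₁ = 273.2 nm:
KE₁ = hc/λ₁ - φ = 4.5382 - 2.94 = 1.5982 eV

For λ₂ = 204.9 nm:
KE₂ = hc/λ₂ - φ = 6.0510 - 2.94 = 3.1110 eV

Change in KE:
ΔKE = KE₂ - KE₁ = 3.1110 - 1.5982 = 1.5127 eV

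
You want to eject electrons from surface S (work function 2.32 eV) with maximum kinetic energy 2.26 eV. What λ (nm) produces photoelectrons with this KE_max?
270.71 nm

From Einstein's equation: KE_max = hc/λ - φ

Rearranging for λ:
hc/λ = KE_max + φ
λ = hc/(KE_max + φ)

Required photon energy:
E_photon = KE_max + φ = 2.26 + 2.32 = 4.58 eV

Required wavelength:
λ = hc/E_photon = (6.626×10⁻³⁴)(3×10⁸) / (4.58 × 1.602×10⁻¹⁹)
λ = 270.71 nm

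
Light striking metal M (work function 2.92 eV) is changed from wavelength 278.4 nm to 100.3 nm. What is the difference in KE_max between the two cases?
7.9079 eV

Using Einstein's equation: KE_max = hc/λ - φ

For λ₁ = 278.4 nm:
KE₁ = hc/λ₁ - φ = 4.4535 - 2.92 = 1.5335 eV

For λ₂ = 100.3 nm:
KE₂ = hc/λ₂ - φ = 12.3613 - 2.92 = 9.4413 eV

Change in KE:
ΔKE = KE₂ - KE₁ = 9.4413 - 1.5335 = 7.9079 eV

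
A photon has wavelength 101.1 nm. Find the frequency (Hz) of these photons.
2.9653e+15 Hz

Using the wave equation: c = fλ

Solving for frequency:
f = c/λ = (3×10⁸ m/s) / (101.1×10⁻⁹ m)
f = 2.9653e+15 Hz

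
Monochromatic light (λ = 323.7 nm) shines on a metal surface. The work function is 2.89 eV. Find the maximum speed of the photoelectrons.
5.7510e+05 m/s

First, find the maximum kinetic energy:
E_photon = hc/λ = 3.8302 eV
KE_max = E_photon - φ = 3.8302 - 2.89 = 0.9402 eV

Convert to Joules: KE_max = 0.9402 × 1.602×10⁻¹⁹ J = 1.5064e-19 J

Then use KE = ½mv² to find velocity:
v = √(2·KE/m) = √(2 × 1.5064e-19 J / 9.109e-31 kg)
v = 5.7510e+05 m/s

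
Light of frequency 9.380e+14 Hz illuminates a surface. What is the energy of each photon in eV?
3.8793 eV

Using E = hf:

E = hf = (6.626×10⁻³⁴ J·s)(9.380e+14 Hz)
E = 3.8793 eV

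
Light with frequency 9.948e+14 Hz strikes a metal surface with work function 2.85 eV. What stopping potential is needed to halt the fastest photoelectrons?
1.2642 V

The stopping potential V_s satisfies: eV_s = KE_max

First, find KE_max using Einstein's equation:
E_photon = hf = (6.626×10⁻³⁴ J·s)(9.948e+14 Hz) = 4.1142 eV
KE_max = E_photon - φ = 4.1142 - 2.85 = 1.2642 eV

Since eV_s = KE_max:
V_s = KE_max/e = 1.2642 V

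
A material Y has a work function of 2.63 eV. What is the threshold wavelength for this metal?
471.42 nm

The threshold wavelength is when the photon energy equals the work function:
hc/λ₀ = φ

Solving for λ₀:
λ₀ = hc/φ = (6.626×10⁻³⁴ J·s)(3×10⁸ m/s) / (2.63 eV × 1.602×10⁻¹⁹ J/eV)
λ₀ = 471.42 nm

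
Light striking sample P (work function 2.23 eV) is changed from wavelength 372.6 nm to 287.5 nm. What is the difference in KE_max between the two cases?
0.9850 eV

Using Einstein's equation: KE_max = hc/λ - φ

For λ₁ = 372.6 nm:
KE₁ = hc/λ₁ - φ = 3.3275 - 2.23 = 1.0975 eV

For λ₂ = 287.5 nm:
KE₂ = hc/λ₂ - φ = 4.3125 - 2.23 = 2.0825 eV

Change in KE:
ΔKE = KE₂ - KE₁ = 2.0825 - 1.0975 = 0.9850 eV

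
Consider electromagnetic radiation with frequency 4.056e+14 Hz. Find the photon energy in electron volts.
1.6774 eV

Using E = hf:

E = hf = (6.626×10⁻³⁴ J·s)(4.056e+14 Hz)
E = 1.6774 eV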